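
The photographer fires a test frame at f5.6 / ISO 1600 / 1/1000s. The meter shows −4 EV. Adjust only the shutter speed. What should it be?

Underexposed by 4 stops → need 4 stops brighter.
Shutter speed: 1/1000 → 1/500 → 1/250 → 1/125 → 1/60.

1/60s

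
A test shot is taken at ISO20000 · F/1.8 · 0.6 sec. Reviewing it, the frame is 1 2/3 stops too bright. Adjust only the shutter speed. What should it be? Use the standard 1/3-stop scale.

1/5s

Overexposed by 1 2/3 stops → need 1 2/3 stops darker.
Shutter speed: 0.6 → 0.5 → 0.4 → 0.3 → 1/4 → 1/5.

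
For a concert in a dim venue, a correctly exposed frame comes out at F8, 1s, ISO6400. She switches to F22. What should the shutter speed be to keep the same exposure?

8 s

Aperture: f/8 → f/11 → f/16 → f/22 — 3 stops stopped down (darker).
Need 3 stops brighter from the shutter speed: 1 → 2 → 4 → 8.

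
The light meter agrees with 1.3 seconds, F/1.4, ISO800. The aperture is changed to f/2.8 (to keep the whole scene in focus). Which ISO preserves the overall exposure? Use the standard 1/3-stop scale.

ISO 3200

Aperture: f/1.4 → f/1.6 → f/1.8 → f/2 → f/2.2 → f/2.5 → f/2.8 — 2 stops stopped down (darker).
Need 2 stops brighter from the ISO: 800 → 1000 → 1250 → 1600 → 2000 → 2500 → 3200.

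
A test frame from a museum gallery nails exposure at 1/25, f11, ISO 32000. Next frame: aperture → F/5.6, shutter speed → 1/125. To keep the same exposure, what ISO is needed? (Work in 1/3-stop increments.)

Aperture: f/11 → f/10 → f/9 → f/8 → f/7.1 → f/6.3 → f/5.6 — 2 stops wider (brighter).
Shutter speed: 1/25 → 1/30 → 1/40 → 1/50 → 1/60 → 1/80 → 1/100 → 1/125 — 2 1/3 stops shorter (darker).
Net change so far: 1/3 stop darker. Offset with the ISO: 32000 → 40000.

ISO 40000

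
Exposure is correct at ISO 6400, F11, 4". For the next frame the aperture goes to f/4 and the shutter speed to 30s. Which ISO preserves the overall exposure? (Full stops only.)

Aperture: f/11 → f/8 → f/5.6 → f/4 — 3 stops larger aperture (brighter).
Shutter speed: 4 → 8 → 15 → 30 — 3 stops longer (brighter).
Net change so far: 6 stops brighter. Offset with the ISO: 6400 → 3200 → 1600 → 800 → 400 → 200 → 100.

ISO 100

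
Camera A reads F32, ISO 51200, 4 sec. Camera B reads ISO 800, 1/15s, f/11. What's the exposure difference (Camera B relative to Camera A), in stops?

Aperture: f/32 → f/22 → f/16 → f/11 — 3 stops larger aperture (brighter).
Shutter speed: 4 → 2 → 1 → 1/2 → 1/4 → 1/8 → 1/15 — 6 stops faster (darker).
ISO: 51200 → 25600 → 12800 → 6400 → 3200 → 1600 → 800 — 6 stops dropped (darker).
Net: +3 −6 −6 = −9 stops.

9 stops darker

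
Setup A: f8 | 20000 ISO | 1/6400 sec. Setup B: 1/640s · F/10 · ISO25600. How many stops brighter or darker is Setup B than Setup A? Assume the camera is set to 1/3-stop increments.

Aperture: f/8 → f/9 → f/10 — 2/3 stop stopped down (darker).
Shutter speed: 1/6400 → 1/5000 → 1/4000 → 1/3200 → 1/2500 → 1/2000 → 1/1600 → 1/1250 → 1/1000 → 1/800 → 1/640 — 3 1/3 stops slower (brighter).
ISO: 20000 → 25600 — 1/3 stop higher (brighter).
Net: −2/3 +3 1/3 +1/3 = +3 stops.

3 stops brighter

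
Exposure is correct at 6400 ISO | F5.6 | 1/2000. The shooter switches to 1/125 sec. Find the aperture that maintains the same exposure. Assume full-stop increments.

f/22

Shutter speed: 1/2000 → 1/1000 → 1/500 → 1/250 → 1/125 — 4 stops slower (brighter).
Need 4 stops darker from the aperture: f/5.6 → f/8 → f/11 → f/16 → f/22.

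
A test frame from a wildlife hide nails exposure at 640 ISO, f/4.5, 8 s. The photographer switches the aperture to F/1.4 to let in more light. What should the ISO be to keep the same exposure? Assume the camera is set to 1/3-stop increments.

ISO 64

Aperture: f/4.5 → f/4 → f/3.5 → f/3.2 → f/2.8 → f/2.5 → f/2.2 → f/2 → f/1.8 → f/1.6 → f/1.4 — 3 1/3 stops larger aperture (brighter).
Need 3 1/3 stops darker from the ISO: 640 → 500 → 400 → 320 → 250 → 200 → 160 → 125 → 100 → 80 → 64.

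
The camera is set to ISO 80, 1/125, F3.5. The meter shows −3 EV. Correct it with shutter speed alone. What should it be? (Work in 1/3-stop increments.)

Underexposed by 3 stops → need 3 stops brighter.
Shutter speed: 1/125 → 1/100 → 1/80 → 1/60 → 1/50 → 1/40 → 1/30 → 1/25 → 1/20 → 1/15.

1/15s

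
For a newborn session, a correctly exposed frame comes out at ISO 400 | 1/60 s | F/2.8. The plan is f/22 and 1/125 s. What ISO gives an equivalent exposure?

Aperture: f/2.8 → f/4 → f/5.6 → f/8 → f/11 → f/16 → f/22 — 6 stops stopped down (darker).
Shutter speed: 1/60 → 1/125 — 1 stop shorter (darker).
Net change so far: 7 stops darker. Offset with the ISO: 400 → 800 → 1600 → 3200 → 6400 → 12800 → 25600 → 51200.

ISO 51200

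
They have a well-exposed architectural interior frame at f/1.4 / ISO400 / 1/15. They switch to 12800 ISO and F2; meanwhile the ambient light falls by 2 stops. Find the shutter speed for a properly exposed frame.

Scene light: 2 stops darker.
ISO: 400 → 800 → 1600 → 3200 → 6400 → 12800 — 5 stops higher (brighter).
Aperture: f/1.4 → f/2 — 1 stop smaller aperture (darker).
Net so far: 2 stops brighter. Shutter speed: 1/15 → 1/30 → 1/60.

1/60s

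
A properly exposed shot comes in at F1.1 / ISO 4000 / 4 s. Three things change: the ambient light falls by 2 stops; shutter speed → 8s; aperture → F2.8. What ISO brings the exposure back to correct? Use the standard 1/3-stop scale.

Scene light: 2 stops darker.
Shutter speed: 4 → 5 → 6 → 8 — 1 stop slower (brighter).
Aperture: f/1.1 → f/1.2 → f/1.4 → f/1.6 → f/1.8 → f/2 → f/2.2 → f/2.5 → f/2.8 — 2 2/3 stops smaller aperture (darker).
Net so far: 3 2/3 stops darker. ISO: 4000 → 5000 → 6400 → 8000 → 10000 → 12800 → 16000 → 20000 → 25600 → 32000 → 40000 → 51200.

ISO 51200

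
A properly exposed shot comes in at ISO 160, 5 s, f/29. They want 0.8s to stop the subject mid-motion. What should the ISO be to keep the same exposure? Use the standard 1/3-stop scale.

Shutter speed: 5 → 4 → 3.2 → 2.5 → 2 → 1.6 → 1.3 → 1 → 0.8 — 2 2/3 stops faster (darker).
Need 2 2/3 stops brighter from the ISO: 160 → 200 → 250 → 320 → 400 → 500 → 640 → 800 → 1000.

ISO 1000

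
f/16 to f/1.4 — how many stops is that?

f/16 → f/11 → f/8 → f/5.6 → f/4 → f/2.8 → f/2 → f/1.4 — count the steps: 7 stops.

7 stops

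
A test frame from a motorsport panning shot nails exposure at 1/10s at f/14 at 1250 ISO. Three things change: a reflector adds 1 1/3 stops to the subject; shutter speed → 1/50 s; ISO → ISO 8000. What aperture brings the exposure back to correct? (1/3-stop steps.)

Scene light: 1 1/3 stops brighter.
Shutter speed: 1/10 → 1/13 → 1/15 → 1/20 → 1/25 → 1/30 → 1/40 → 1/50 — 2 1/3 stops faster (darker).
ISO: 1250 → 1600 → 2000 → 2500 → 3200 → 4000 → 5000 → 6400 → 8000 — 2 2/3 stops raised (brighter).
Net so far: 1 2/3 stops brighter. Aperture: f/14 → f/16 → f/18 → f/20 → f/22 → f/25.

f/25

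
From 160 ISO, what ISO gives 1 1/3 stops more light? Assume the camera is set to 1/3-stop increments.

ISO: 160 → 200 → 250 → 320 → 400 — 1 1/3 stops raised (brighter).

ISO 400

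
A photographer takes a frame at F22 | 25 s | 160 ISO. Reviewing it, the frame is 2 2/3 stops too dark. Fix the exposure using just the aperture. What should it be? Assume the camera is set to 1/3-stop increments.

f/9

Underexposed by 2 2/3 stops → need 2 2/3 stops brighter.
Aperture: f/22 → f/20 → f/18 → f/16 → f/14 → f/13 → f/11 → f/10 → f/9.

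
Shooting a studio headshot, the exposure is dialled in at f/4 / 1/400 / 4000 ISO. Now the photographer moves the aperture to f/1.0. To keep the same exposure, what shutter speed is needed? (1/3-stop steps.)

Aperture: f/4 → f/3.5 → f/3.2 → f/2.8 → f/2.5 → f/2.2 → f/2 → f/1.8 → f/1.6 → f/1.4 → f/1.2 → f/1.1 → f/1.0 — 4 stops larger aperture (brighter).
Need 4 stops darker from the shutter speed: 1/400 → 1/500 → 1/640 → 1/800 → 1/1000 → 1/1250 → 1/1600 → 1/2000 → 1/2500 → 1/3200 → 1/4000 → 1/5000 → 1/6400.

1/6400s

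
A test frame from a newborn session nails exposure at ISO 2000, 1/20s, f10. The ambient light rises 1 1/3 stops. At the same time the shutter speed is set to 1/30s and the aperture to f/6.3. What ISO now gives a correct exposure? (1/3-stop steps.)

Scene light: 1 1/3 stops brighter.
Shutter speed: 1/20 → 1/25 → 1/30 — 2/3 stop shorter (darker).
Aperture: f/10 → f/9 → f/8 → f/7.1 → f/6.3 — 1 1/3 stops opened up (brighter).
Net so far: 2 stops brighter. ISO: 2000 → 1600 → 1250 → 1000 → 800 → 640 → 500.

ISO 500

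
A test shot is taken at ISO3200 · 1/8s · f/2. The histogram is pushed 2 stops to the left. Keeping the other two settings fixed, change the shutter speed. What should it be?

1/2s

Underexposed by 2 stops → need 2 stops brighter.
Shutter speed: 1/8 → 1/4 → 1/2.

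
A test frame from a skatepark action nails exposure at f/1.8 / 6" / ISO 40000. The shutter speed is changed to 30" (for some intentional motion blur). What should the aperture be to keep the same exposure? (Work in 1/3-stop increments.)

f/4

Shutter speed: 6 → 8 → 10 → 13 → 15 → 20 → 25 → 30 — 2 1/3 stops longer (brighter).
Need 2 1/3 stops darker from the aperture: f/1.8 → f/2 → f/2.2 → f/2.5 → f/2.8 → f/3.2 → f/3.5 → f/4.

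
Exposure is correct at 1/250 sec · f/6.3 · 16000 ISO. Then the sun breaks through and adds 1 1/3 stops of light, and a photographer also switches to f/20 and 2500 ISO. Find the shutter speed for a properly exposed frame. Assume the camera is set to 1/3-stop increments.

Scene light: 1 1/3 stops brighter.
Aperture: f/6.3 → f/7.1 → f/8 → f/9 → f/10 → f/11 → f/13 → f/14 → f/16 → f/18 → f/20 — 3 1/3 stops stopped down (darker).
ISO: 16000 → 12800 → 10000 → 8000 → 6400 → 5000 → 4000 → 3200 → 2500 — 2 2/3 stops lower (darker).
Net so far: 4 2/3 stops darker. Shutter speed: 1/250 → 1/200 → 1/160 → 1/125 → 1/100 → 1/80 → 1/60 → 1/50 → 1/40 → 1/30 → 1/25 → 1/20 → 1/15 → 1/13 → 1/10.

1/10s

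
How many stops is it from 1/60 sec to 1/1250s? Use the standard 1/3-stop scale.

1/60 → 1/80 → 1/100 → 1/125 → 1/160 → 1/200 → 1/250 → 1/320 → 1/400 → 1/500 → 1/640 → 1/800 → 1/1000 → 1/1250 — count the steps: 13 third-stops = 4 1/3 stops.

4 1/3 stops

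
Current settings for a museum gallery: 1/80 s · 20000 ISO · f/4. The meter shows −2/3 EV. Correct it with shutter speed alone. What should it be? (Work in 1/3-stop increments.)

Underexposed by 2/3 stop → need 2/3 stop brighter.
Shutter speed: 1/80 → 1/60 → 1/50.

1/50s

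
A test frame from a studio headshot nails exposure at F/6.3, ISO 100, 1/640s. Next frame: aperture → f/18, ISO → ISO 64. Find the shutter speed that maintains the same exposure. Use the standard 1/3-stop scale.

Aperture: f/6.3 → f/7.1 → f/8 → f/9 → f/10 → f/11 → f/13 → f/14 → f/16 → f/18 — 3 stops smaller aperture (darker).
ISO: 100 → 80 → 64 — 2/3 stop lower (darker).
Net change so far: 3 2/3 stops darker. Offset with the shutter speed: 1/640 → 1/500 → 1/400 → 1/320 → 1/250 → 1/200 → 1/160 → 1/125 → 1/100 → 1/80 → 1/60 → 1/50.

1/50s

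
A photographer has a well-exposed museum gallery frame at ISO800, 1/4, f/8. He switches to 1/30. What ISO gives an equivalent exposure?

Shutter speed: 1/4 → 1/8 → 1/15 → 1/30 — 3 stops shorter (darker).
Need 3 stops brighter from the ISO: 800 → 1600 → 3200 → 6400.

ISO 6400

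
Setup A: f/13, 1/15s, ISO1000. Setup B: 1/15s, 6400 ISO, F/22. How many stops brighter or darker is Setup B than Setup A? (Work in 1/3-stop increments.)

1 stop brighter

Aperture: f/13 → f/14 → f/16 → f/18 → f/20 → f/22 — 1 2/3 stops narrower (darker).
Shutter speed: unchanged.
ISO: 1000 → 1250 → 1600 → 2000 → 2500 → 3200 → 4000 → 5000 → 6400 — 2 2/3 stops higher (brighter).
Net: −1 2/3 +2 2/3 = +1 stop.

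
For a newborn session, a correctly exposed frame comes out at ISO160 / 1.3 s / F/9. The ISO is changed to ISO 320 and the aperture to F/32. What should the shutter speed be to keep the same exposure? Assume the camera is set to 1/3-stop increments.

8 s

ISO: 160 → 200 → 250 → 320 — 1 stop raised (brighter).
Aperture: f/9 → f/10 → f/11 → f/13 → f/14 → f/16 → f/18 → f/20 → f/22 → f/25 → f/29 → f/32 — 3 2/3 stops stopped down (darker).
Net change so far: 2 2/3 stops darker. Offset with the shutter speed: 1.3 → 1.6 → 2 → 2.5 → 3.2 → 4 → 5 → 6 → 8.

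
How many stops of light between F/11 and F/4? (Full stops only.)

f/11 → f/8 → f/5.6 → f/4 — count the steps: 3 stops.

3 stops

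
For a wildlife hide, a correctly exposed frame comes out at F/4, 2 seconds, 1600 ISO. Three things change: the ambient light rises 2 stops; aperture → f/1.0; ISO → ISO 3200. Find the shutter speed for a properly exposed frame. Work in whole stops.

Scene light: 2 stops brighter.
Aperture: f/4 → f/2.8 → f/2 → f/1.4 → f/1.0 — 4 stops opened up (brighter).
ISO: 1600 → 3200 — 1 stop higher (brighter).
Net so far: 7 stops brighter. Shutter speed: 2 → 1 → 1/2 → 1/4 → 1/8 → 1/15 → 1/30 → 1/60.

1/60s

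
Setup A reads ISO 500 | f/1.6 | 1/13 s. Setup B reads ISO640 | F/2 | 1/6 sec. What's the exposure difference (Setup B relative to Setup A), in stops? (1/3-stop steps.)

Aperture: f/1.6 → f/1.8 → f/2 — 2/3 stop stopped down (darker).
Shutter speed: 1/13 → 1/10 → 1/8 → 1/6 — 1 stop slower (brighter).
ISO: 500 → 640 — 1/3 stop higher (brighter).
Net: −2/3 +1 +1/3 = +2/3 stops.

2/3 stop brighter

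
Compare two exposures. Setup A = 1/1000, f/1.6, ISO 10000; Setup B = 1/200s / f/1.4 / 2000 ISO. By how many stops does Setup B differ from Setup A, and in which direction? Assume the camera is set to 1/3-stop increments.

1/3 stop brighter

Aperture: f/1.6 → f/1.4 — 1/3 stop larger aperture (brighter).
Shutter speed: 1/1000 → 1/800 → 1/640 → 1/500 → 1/400 → 1/320 → 1/250 → 1/200 — 2 1/3 stops longer (brighter).
ISO: 10000 → 8000 → 6400 → 5000 → 4000 → 3200 → 2500 → 2000 — 2 1/3 stops dropped (darker).
Net: +1/3 +2 1/3 −2 1/3 = +1/3 stops.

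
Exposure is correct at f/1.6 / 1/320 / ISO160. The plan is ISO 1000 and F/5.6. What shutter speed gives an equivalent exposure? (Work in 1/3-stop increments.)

ISO: 160 → 200 → 250 → 320 → 400 → 500 → 640 → 800 → 1000 — 2 2/3 stops raised (brighter).
Aperture: f/1.6 → f/1.8 → f/2 → f/2.2 → f/2.5 → f/2.8 → f/3.2 → f/3.5 → f/4 → f/4.5 → f/5 → f/5.6 — 3 2/3 stops stopped down (darker).
Net change so far: 1 stop darker. Offset with the shutter speed: 1/320 → 1/250 → 1/200 → 1/160.

1/160s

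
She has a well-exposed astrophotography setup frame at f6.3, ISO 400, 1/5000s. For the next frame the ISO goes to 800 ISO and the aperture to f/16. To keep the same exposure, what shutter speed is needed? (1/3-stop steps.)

1/1600s

ISO: 400 → 500 → 640 → 800 — 1 stop higher (brighter).
Aperture: f/6.3 → f/7.1 → f/8 → f/9 → f/10 → f/11 → f/13 → f/14 → f/16 — 2 2/3 stops smaller aperture (darker).
Net change so far: 1 2/3 stops darker. Offset with the shutter speed: 1/5000 → 1/4000 → 1/3200 → 1/2500 → 1/2000 → 1/1600.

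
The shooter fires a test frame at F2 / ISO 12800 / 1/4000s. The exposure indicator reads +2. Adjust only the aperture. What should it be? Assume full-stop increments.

Overexposed by 2 stops → need 2 stops darker.
Aperture: f/2 → f/2.8 → f/4.

f/4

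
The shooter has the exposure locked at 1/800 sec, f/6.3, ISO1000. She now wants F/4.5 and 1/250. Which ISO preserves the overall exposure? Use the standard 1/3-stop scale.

Aperture: f/6.3 → f/5.6 → f/5 → f/4.5 — 1 stop larger aperture (brighter).
Shutter speed: 1/800 → 1/640 → 1/500 → 1/400 → 1/320 → 1/250 — 1 2/3 stops longer (brighter).
Net change so far: 2 2/3 stops brighter. Offset with the ISO: 1000 → 800 → 640 → 500 → 400 → 320 → 250 → 200 → 160.

ISO 160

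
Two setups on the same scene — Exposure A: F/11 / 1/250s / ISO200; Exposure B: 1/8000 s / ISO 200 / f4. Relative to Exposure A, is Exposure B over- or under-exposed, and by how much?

Aperture: f/11 → f/8 → f/5.6 → f/4 — 3 stops wider (brighter).
Shutter speed: 1/250 → 1/500 → 1/1000 → 1/2000 → 1/4000 → 1/8000 — 5 stops faster (darker).
ISO: unchanged.
Net: +3 −5 = −2 stops.

2 stops darker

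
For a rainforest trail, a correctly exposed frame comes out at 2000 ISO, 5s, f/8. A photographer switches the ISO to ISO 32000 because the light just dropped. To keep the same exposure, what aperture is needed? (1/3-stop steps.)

f/32

ISO: 2000 → 2500 → 3200 → 4000 → 5000 → 6400 → 8000 → 10000 → 12800 → 16000 → 20000 → 25600 → 32000 — 4 stops higher (brighter).
Need 4 stops darker from the aperture: f/8 → f/9 → f/10 → f/11 → f/13 → f/14 → f/16 → f/18 → f/20 → f/22 → f/25 → f/29 → f/32.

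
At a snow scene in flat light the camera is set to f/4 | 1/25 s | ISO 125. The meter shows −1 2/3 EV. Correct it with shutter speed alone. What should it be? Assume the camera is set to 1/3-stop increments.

1/8s

Underexposed by 1 2/3 stops → need 1 2/3 stops brighter.
Shutter speed: 1/25 → 1/20 → 1/15 → 1/13 → 1/10 → 1/8.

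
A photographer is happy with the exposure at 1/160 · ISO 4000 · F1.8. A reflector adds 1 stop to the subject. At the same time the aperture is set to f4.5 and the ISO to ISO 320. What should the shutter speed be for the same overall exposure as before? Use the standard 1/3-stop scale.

1/4s

Scene light: 1 stop brighter.
Aperture: f/1.8 → f/2 → f/2.2 → f/2.5 → f/2.8 → f/3.2 → f/3.5 → f/4 → f/4.5 — 2 2/3 stops smaller aperture (darker).
ISO: 4000 → 3200 → 2500 → 2000 → 1600 → 1250 → 1000 → 800 → 640 → 500 → 400 → 320 — 3 2/3 stops dropped (darker).
Net so far: 5 1/3 stops darker. Shutter speed: 1/160 → 1/125 → 1/100 → 1/80 → 1/60 → 1/50 → 1/40 → 1/30 → 1/25 → 1/20 → 1/15 → 1/13 → 1/10 → 1/8 → 1/6 → 1/5 → 1/4.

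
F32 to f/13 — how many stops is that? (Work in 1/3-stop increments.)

f/32 → f/29 → f/25 → f/22 → f/20 → f/18 → f/16 → f/14 → f/13 — count the steps: 8 third-stops = 2 2/3 stops.

2 2/3 stops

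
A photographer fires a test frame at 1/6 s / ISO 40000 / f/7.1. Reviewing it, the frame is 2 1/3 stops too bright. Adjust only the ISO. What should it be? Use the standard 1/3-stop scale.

ISO 8000

Overexposed by 2 1/3 stops → need 2 1/3 stops darker.
ISO: 40000 → 32000 → 25600 → 20000 → 16000 → 12800 → 10000 → 8000.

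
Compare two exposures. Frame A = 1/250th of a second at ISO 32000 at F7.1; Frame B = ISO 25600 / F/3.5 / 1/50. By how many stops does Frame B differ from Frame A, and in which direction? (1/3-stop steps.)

Aperture: f/7.1 → f/6.3 → f/5.6 → f/5 → f/4.5 → f/4 → f/3.5 — 2 stops wider (brighter).
Shutter speed: 1/250 → 1/200 → 1/160 → 1/125 → 1/100 → 1/80 → 1/60 → 1/50 — 2 1/3 stops slower (brighter).
ISO: 32000 → 25600 — 1/3 stop dropped (darker).
Net: +2 +2 1/3 −1/3 = +4 stops.

4 stops brighter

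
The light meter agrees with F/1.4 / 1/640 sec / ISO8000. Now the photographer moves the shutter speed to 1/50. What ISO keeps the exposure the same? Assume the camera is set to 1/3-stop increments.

Shutter speed: 1/640 → 1/500 → 1/400 → 1/320 → 1/250 → 1/200 → 1/160 → 1/125 → 1/100 → 1/80 → 1/60 → 1/50 — 3 2/3 stops longer (brighter).
Need 3 2/3 stops darker from the ISO: 8000 → 6400 → 5000 → 4000 → 3200 → 2500 → 2000 → 1600 → 1250 → 1000 → 800 → 640.

ISO 640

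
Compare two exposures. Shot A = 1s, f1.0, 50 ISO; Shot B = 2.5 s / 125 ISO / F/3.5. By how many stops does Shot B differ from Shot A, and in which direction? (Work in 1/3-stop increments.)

1 stop darker

Aperture: f/1.0 → f/1.1 → f/1.2 → f/1.4 → f/1.6 → f/1.8 → f/2 → f/2.2 → f/2.5 → f/2.8 → f/3.2 → f/3.5 — 3 2/3 stops narrower (darker).
Shutter speed: 1 → 1.3 → 1.6 → 2 → 2.5 — 1 1/3 stops slower (brighter).
ISO: 50 → 64 → 80 → 100 → 125 — 1 1/3 stops raised (brighter).
Net: −3 2/3 +1 1/3 +1 1/3 = −1 stop.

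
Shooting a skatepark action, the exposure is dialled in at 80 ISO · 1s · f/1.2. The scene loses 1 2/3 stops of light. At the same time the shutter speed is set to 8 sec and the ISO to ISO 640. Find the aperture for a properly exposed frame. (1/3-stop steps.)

Scene light: 1 2/3 stops darker.
Shutter speed: 1 → 1.3 → 1.6 → 2 → 2.5 → 3.2 → 4 → 5 → 6 → 8 — 3 stops longer (brighter).
ISO: 80 → 100 → 125 → 160 → 200 → 250 → 320 → 400 → 500 → 640 — 3 stops higher (brighter).
Net so far: 4 1/3 stops brighter. Aperture: f/1.2 → f/1.4 → f/1.6 → f/1.8 → f/2 → f/2.2 → f/2.5 → f/2.8 → f/3.2 → f/3.5 → f/4 → f/4.5 → f/5 → f/5.6.

f/5.6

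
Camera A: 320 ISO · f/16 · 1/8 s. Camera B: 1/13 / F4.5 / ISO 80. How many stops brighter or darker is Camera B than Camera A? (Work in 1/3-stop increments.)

Aperture: f/16 → f/14 → f/13 → f/11 → f/10 → f/9 → f/8 → f/7.1 → f/6.3 → f/5.6 → f/5 → f/4.5 — 3 2/3 stops opened up (brighter).
Shutter speed: 1/8 → 1/10 → 1/13 — 2/3 stop shorter (darker).
ISO: 320 → 250 → 200 → 160 → 125 → 100 → 80 — 2 stops lower (darker).
Net: +3 2/3 −2/3 −2 = +1 stop.

1 stop brighter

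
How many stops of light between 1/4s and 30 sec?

7 stops

1/4 → 1/2 → 1 → 2 → 4 → 8 → 15 → 30 — count the steps: 7 stops.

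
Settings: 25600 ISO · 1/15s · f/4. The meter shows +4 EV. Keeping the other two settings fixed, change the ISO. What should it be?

Overexposed by 4 stops → need 4 stops darker.
ISO: 25600 → 12800 → 6400 → 3200 → 1600.

ISO 1600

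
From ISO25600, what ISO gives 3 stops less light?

ISO: 25600 → 12800 → 6400 → 3200 — 3 stops dropped (darker).

ISO 3200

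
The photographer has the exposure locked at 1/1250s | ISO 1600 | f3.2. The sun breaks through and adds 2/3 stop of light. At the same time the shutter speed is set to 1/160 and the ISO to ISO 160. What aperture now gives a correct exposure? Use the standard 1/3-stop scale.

Scene light: 2/3 stop brighter.
Shutter speed: 1/1250 → 1/1000 → 1/800 → 1/640 → 1/500 → 1/400 → 1/320 → 1/250 → 1/200 → 1/160 — 3 stops longer (brighter).
ISO: 1600 → 1250 → 1000 → 800 → 640 → 500 → 400 → 320 → 250 → 200 → 160 — 3 1/3 stops dropped (darker).
Net so far: 1/3 stop brighter. Aperture: f/3.2 → f/3.5.

f/3.5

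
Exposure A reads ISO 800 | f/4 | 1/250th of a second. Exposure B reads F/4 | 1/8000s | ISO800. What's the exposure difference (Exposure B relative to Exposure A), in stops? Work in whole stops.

5 stops darker

Aperture: unchanged.
Shutter speed: 1/250 → 1/500 → 1/1000 → 1/2000 → 1/4000 → 1/8000 — 5 stops faster (darker).
ISO: unchanged.
Net: −5 = −5 stops.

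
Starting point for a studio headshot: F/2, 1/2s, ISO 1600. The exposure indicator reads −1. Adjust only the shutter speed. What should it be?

Underexposed by 1 stop → need 1 stop brighter.
Shutter speed: 1/2 → 1.

1 s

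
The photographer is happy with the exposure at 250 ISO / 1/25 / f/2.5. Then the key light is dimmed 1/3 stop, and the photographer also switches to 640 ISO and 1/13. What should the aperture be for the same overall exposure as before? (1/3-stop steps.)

Scene light: 1/3 stop darker.
ISO: 250 → 320 → 400 → 500 → 640 — 1 1/3 stops higher (brighter).
Shutter speed: 1/25 → 1/20 → 1/15 → 1/13 — 1 stop longer (brighter).
Net so far: 2 stops brighter. Aperture: f/2.5 → f/2.8 → f/3.2 → f/3.5 → f/4 → f/4.5 → f/5.

f/5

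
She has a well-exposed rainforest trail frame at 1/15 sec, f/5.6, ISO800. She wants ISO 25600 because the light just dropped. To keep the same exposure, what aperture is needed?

f/32

ISO: 800 → 1600 → 3200 → 6400 → 12800 → 25600 — 5 stops higher (brighter).
Need 5 stops darker from the aperture: f/5.6 → f/8 → f/11 → f/16 → f/22 → f/32.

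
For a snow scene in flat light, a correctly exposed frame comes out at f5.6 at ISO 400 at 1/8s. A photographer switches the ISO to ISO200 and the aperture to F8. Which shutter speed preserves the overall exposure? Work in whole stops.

1/2s

ISO: 400 → 200 — 1 stop dropped (darker).
Aperture: f/5.6 → f/8 — 1 stop stopped down (darker).
Net change so far: 2 stops darker. Offset with the shutter speed: 1/8 → 1/4 → 1/2.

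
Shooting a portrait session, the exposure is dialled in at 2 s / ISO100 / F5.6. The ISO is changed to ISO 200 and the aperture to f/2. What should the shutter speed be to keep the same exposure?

1/8s

ISO: 100 → 200 — 1 stop raised (brighter).
Aperture: f/5.6 → f/4 → f/2.8 → f/2 — 3 stops wider (brighter).
Net change so far: 4 stops brighter. Offset with the shutter speed: 2 → 1 → 1/2 → 1/4 → 1/8.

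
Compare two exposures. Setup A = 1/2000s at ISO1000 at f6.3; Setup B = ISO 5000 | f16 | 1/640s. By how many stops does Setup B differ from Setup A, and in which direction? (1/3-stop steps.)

1 1/3 stops brighter

Aperture: f/6.3 → f/7.1 → f/8 → f/9 → f/10 → f/11 → f/13 → f/14 → f/16 — 2 2/3 stops stopped down (darker).
Shutter speed: 1/2000 → 1/1600 → 1/1250 → 1/1000 → 1/800 → 1/640 — 1 2/3 stops longer (brighter).
ISO: 1000 → 1250 → 1600 → 2000 → 2500 → 3200 → 4000 → 5000 — 2 1/3 stops higher (brighter).
Net: −2 2/3 +1 2/3 +2 1/3 = +1 1/3 stops.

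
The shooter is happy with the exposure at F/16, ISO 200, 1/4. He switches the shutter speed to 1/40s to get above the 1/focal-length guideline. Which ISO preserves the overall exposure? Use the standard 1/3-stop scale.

Shutter speed: 1/4 → 1/5 → 1/6 → 1/8 → 1/10 → 1/13 → 1/15 → 1/20 → 1/25 → 1/30 → 1/40 — 3 1/3 stops faster (darker).
Need 3 1/3 stops brighter from the ISO: 200 → 250 → 320 → 400 → 500 → 640 → 800 → 1000 → 1250 → 1600 → 2000.

ISO 2000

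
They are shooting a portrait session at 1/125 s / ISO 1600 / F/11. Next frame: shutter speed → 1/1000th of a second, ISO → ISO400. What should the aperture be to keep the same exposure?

f/2

Shutter speed: 1/125 → 1/250 → 1/500 → 1/1000 — 3 stops faster (darker).
ISO: 1600 → 800 → 400 — 2 stops dropped (darker).
Net change so far: 5 stops darker. Offset with the aperture: f/11 → f/8 → f/5.6 → f/4 → f/2.8 → f/2.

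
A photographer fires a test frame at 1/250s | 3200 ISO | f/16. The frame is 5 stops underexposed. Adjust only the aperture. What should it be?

f/2.8

Underexposed by 5 stops → need 5 stops brighter.
Aperture: f/16 → f/11 → f/8 → f/5.6 → f/4 → f/2.8.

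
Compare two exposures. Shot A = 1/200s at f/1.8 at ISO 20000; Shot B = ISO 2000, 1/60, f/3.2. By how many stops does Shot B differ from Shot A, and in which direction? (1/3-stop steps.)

Aperture: f/1.8 → f/2 → f/2.2 → f/2.5 → f/2.8 → f/3.2 — 1 2/3 stops smaller aperture (darker).
Shutter speed: 1/200 → 1/160 → 1/125 → 1/100 → 1/80 → 1/60 — 1 2/3 stops slower (brighter).
ISO: 20000 → 16000 → 12800 → 10000 → 8000 → 6400 → 5000 → 4000 → 3200 → 2500 → 2000 — 3 1/3 stops lower (darker).
Net: −1 2/3 +1 2/3 −3 1/3 = −3 1/3 stops.

3 1/3 stops darker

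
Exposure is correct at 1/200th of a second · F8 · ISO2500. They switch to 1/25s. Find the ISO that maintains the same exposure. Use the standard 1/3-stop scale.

ISO 320

Shutter speed: 1/200 → 1/160 → 1/125 → 1/100 → 1/80 → 1/60 → 1/50 → 1/40 → 1/30 → 1/25 — 3 stops slower (brighter).
Need 3 stops darker from the ISO: 2500 → 2000 → 1600 → 1250 → 1000 → 800 → 640 → 500 → 400 → 320.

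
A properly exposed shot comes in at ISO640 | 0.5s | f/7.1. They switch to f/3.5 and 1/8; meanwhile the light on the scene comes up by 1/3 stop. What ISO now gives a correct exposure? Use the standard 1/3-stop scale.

Scene light: 1/3 stop brighter.
Aperture: f/7.1 → f/6.3 → f/5.6 → f/5 → f/4.5 → f/4 → f/3.5 — 2 stops opened up (brighter).
Shutter speed: 0.5 → 0.4 → 0.3 → 1/4 → 1/5 → 1/6 → 1/8 — 2 stops faster (darker).
Net so far: 1/3 stop brighter. ISO: 640 → 500.

ISO 500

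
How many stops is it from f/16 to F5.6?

3 stops

f/16 → f/11 → f/8 → f/5.6 — count the steps: 3 stops.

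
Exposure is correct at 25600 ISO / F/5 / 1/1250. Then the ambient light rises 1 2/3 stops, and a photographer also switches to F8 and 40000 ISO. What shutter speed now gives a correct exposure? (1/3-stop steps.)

Scene light: 1 2/3 stops brighter.
Aperture: f/5 → f/5.6 → f/6.3 → f/7.1 → f/8 — 1 1/3 stops stopped down (darker).
ISO: 25600 → 32000 → 40000 — 2/3 stop higher (brighter).
Net so far: 1 stop brighter. Shutter speed: 1/1250 → 1/1600 → 1/2000 → 1/2500.

1/2500s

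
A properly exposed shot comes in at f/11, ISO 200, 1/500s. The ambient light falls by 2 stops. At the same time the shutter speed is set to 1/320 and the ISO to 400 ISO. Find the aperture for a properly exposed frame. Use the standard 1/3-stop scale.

f/10

Scene light: 2 stops darker.
Shutter speed: 1/500 → 1/400 → 1/320 — 2/3 stop longer (brighter).
ISO: 200 → 250 → 320 → 400 — 1 stop raised (brighter).
Net so far: 1/3 stop darker. Aperture: f/11 → f/10.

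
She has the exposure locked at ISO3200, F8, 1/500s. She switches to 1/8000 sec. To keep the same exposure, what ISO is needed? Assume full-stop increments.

ISO 51200

Shutter speed: 1/500 → 1/1000 → 1/2000 → 1/4000 → 1/8000 — 4 stops shorter (darker).
Need 4 stops brighter from the ISO: 3200 → 6400 → 12800 → 25600 → 51200.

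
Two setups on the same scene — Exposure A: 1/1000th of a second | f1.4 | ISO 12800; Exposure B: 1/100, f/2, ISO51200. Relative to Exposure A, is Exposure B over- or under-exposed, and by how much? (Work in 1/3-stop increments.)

4 1/3 stops brighter

Aperture: f/1.4 → f/1.6 → f/1.8 → f/2 — 1 stop stopped down (darker).
Shutter speed: 1/1000 → 1/800 → 1/640 → 1/500 → 1/400 → 1/320 → 1/250 → 1/200 → 1/160 → 1/125 → 1/100 — 3 1/3 stops longer (brighter).
ISO: 12800 → 16000 → 20000 → 25600 → 32000 → 40000 → 51200 — 2 stops higher (brighter).
Net: −1 +3 1/3 +2 = +4 1/3 stops.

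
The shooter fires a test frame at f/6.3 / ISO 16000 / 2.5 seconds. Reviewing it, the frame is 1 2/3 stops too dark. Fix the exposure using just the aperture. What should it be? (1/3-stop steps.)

f/3.5

Underexposed by 1 2/3 stops → need 1 2/3 stops brighter.
Aperture: f/6.3 → f/5.6 → f/5 → f/4.5 → f/4 → f/3.5.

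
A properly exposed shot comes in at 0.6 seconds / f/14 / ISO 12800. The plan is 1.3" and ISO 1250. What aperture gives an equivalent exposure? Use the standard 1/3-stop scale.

Shutter speed: 0.6 → 0.8 → 1 → 1.3 — 1 stop longer (brighter).
ISO: 12800 → 10000 → 8000 → 6400 → 5000 → 4000 → 3200 → 2500 → 2000 → 1600 → 1250 — 3 1/3 stops dropped (darker).
Net change so far: 2 1/3 stops darker. Offset with the aperture: f/14 → f/13 → f/11 → f/10 → f/9 → f/8 → f/7.1 → f/6.3.

f/6.3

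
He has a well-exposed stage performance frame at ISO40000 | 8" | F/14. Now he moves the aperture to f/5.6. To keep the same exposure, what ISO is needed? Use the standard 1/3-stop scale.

ISO 6400

Aperture: f/14 → f/13 → f/11 → f/10 → f/9 → f/8 → f/7.1 → f/6.3 → f/5.6 — 2 2/3 stops larger aperture (brighter).
Need 2 2/3 stops darker from the ISO: 40000 → 32000 → 25600 → 20000 → 16000 → 12800 → 10000 → 8000 → 6400.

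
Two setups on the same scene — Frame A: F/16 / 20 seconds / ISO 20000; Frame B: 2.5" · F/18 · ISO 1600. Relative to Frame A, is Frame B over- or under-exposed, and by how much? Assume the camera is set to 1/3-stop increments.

Aperture: f/16 → f/18 — 1/3 stop narrower (darker).
Shutter speed: 20 → 15 → 13 → 10 → 8 → 6 → 5 → 4 → 3.2 → 2.5 — 3 stops faster (darker).
ISO: 20000 → 16000 → 12800 → 10000 → 8000 → 6400 → 5000 → 4000 → 3200 → 2500 → 2000 → 1600 — 3 2/3 stops lower (darker).
Net: −1/3 −3 −3 2/3 = −7 stops.

7 stops darker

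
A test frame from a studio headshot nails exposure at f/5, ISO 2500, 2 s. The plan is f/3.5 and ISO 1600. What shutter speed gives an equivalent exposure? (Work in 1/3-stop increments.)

1.6 s

Aperture: f/5 → f/4.5 → f/4 → f/3.5 — 1 stop larger aperture (brighter).
ISO: 2500 → 2000 → 1600 — 2/3 stop lower (darker).
Net change so far: 1/3 stop brighter. Offset with the shutter speed: 2 → 1.6.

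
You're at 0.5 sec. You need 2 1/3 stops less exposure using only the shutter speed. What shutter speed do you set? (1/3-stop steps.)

1/10s

Shutter speed: 0.5 → 0.4 → 0.3 → 1/4 → 1/5 → 1/6 → 1/8 → 1/10 — 2 1/3 stops faster (darker).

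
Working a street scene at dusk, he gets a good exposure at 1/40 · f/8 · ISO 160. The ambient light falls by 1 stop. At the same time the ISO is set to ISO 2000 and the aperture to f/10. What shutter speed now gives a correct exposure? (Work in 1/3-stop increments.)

Scene light: 1 stop darker.
ISO: 160 → 200 → 250 → 320 → 400 → 500 → 640 → 800 → 1000 → 1250 → 1600 → 2000 — 3 2/3 stops raised (brighter).
Aperture: f/8 → f/9 → f/10 — 2/3 stop narrower (darker).
Net so far: 2 stops brighter. Shutter speed: 1/40 → 1/50 → 1/60 → 1/80 → 1/100 → 1/125 → 1/160.

1/160s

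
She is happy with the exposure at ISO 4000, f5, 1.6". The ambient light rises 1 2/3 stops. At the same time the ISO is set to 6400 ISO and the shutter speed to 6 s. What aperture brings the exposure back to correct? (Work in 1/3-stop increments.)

Scene light: 1 2/3 stops brighter.
ISO: 4000 → 5000 → 6400 — 2/3 stop higher (brighter).
Shutter speed: 1.6 → 2 → 2.5 → 3.2 → 4 → 5 → 6 — 2 stops longer (brighter).
Net so far: 4 1/3 stops brighter. Aperture: f/5 → f/5.6 → f/6.3 → f/7.1 → f/8 → f/9 → f/10 → f/11 → f/13 → f/14 → f/16 → f/18 → f/20 → f/22.

f/22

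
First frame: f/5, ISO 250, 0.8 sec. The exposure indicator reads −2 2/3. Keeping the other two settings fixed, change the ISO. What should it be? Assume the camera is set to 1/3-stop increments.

Underexposed by 2 2/3 stops → need 2 2/3 stops brighter.
ISO: 250 → 320 → 400 → 500 → 640 → 800 → 1000 → 1250 → 1600.

ISO 1600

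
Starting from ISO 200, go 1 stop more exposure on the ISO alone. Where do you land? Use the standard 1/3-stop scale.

ISO: 200 → 250 → 320 → 400 — 1 stop higher (brighter).

ISO 400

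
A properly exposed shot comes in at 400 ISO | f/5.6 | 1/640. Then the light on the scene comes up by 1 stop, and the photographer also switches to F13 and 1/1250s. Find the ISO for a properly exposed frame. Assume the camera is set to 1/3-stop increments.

Scene light: 1 stop brighter.
Aperture: f/5.6 → f/6.3 → f/7.1 → f/8 → f/9 → f/10 → f/11 → f/13 — 2 1/3 stops smaller aperture (darker).
Shutter speed: 1/640 → 1/800 → 1/1000 → 1/1250 — 1 stop faster (darker).
Net so far: 2 1/3 stops darker. ISO: 400 → 500 → 640 → 800 → 1000 → 1250 → 1600 → 2000.

ISO 2000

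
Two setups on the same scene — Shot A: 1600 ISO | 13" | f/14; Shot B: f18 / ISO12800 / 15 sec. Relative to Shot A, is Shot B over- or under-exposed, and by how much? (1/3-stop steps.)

Aperture: f/14 → f/16 → f/18 — 2/3 stop narrower (darker).
Shutter speed: 13 → 15 — 1/3 stop slower (brighter).
ISO: 1600 → 2000 → 2500 → 3200 → 4000 → 5000 → 6400 → 8000 → 10000 → 12800 — 3 stops raised (brighter).
Net: −2/3 +1/3 +3 = +2 2/3 stops.

2 2/3 stops brighter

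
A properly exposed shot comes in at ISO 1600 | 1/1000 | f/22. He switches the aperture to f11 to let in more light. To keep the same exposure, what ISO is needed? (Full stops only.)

Aperture: f/22 → f/16 → f/11 — 2 stops opened up (brighter).
Need 2 stops darker from the ISO: 1600 → 800 → 400.

ISO 400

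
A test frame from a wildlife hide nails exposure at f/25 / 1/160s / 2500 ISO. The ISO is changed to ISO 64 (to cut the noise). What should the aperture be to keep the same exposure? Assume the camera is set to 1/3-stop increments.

ISO: 2500 → 2000 → 1600 → 1250 → 1000 → 800 → 640 → 500 → 400 → 320 → 250 → 200 → 160 → 125 → 100 → 80 → 64 — 5 1/3 stops dropped (darker).
Need 5 1/3 stops brighter from the aperture: f/25 → f/22 → f/20 → f/18 → f/16 → f/14 → f/13 → f/11 → f/10 → f/9 → f/8 → f/7.1 → f/6.3 → f/5.6 → f/5 → f/4.5 → f/4.

f/4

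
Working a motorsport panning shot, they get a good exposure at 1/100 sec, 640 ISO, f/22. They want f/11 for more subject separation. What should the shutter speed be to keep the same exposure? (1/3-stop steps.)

Aperture: f/22 → f/20 → f/18 → f/16 → f/14 → f/13 → f/11 — 2 stops larger aperture (brighter).
Need 2 stops darker from the shutter speed: 1/100 → 1/125 → 1/160 → 1/200 → 1/250 → 1/320 → 1/400.

1/400s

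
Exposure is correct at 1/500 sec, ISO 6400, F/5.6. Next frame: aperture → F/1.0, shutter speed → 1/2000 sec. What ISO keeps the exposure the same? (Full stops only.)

Aperture: f/5.6 → f/4 → f/2.8 → f/2 → f/1.4 → f/1.0 — 5 stops larger aperture (brighter).
Shutter speed: 1/500 → 1/1000 → 1/2000 — 2 stops shorter (darker).
Net change so far: 3 stops brighter. Offset with the ISO: 6400 → 3200 → 1600 → 800.

ISO 800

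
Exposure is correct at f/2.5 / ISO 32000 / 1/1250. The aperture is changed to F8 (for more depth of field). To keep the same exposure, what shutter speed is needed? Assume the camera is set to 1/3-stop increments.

1/125s

Aperture: f/2.5 → f/2.8 → f/3.2 → f/3.5 → f/4 → f/4.5 → f/5 → f/5.6 → f/6.3 → f/7.1 → f/8 — 3 1/3 stops stopped down (darker).
Need 3 1/3 stops brighter from the shutter speed: 1/1250 → 1/1000 → 1/800 → 1/640 → 1/500 → 1/400 → 1/320 → 1/250 → 1/200 → 1/160 → 1/125.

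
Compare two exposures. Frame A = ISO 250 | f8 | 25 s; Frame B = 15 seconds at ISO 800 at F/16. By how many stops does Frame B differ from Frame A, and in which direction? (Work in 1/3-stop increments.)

Aperture: f/8 → f/9 → f/10 → f/11 → f/13 → f/14 → f/16 — 2 stops smaller aperture (darker).
Shutter speed: 25 → 20 → 15 — 2/3 stop faster (darker).
ISO: 250 → 320 → 400 → 500 → 640 → 800 — 1 2/3 stops higher (brighter).
Net: −2 −2/3 +1 2/3 = −1 stop.

1 stop darker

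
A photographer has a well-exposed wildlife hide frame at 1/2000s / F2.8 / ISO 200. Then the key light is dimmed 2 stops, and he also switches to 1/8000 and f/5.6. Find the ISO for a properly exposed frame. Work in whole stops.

Scene light: 2 stops darker.
Shutter speed: 1/2000 → 1/4000 → 1/8000 — 2 stops shorter (darker).
Aperture: f/2.8 → f/4 → f/5.6 — 2 stops stopped down (darker).
Net so far: 6 stops darker. ISO: 200 → 400 → 800 → 1600 → 3200 → 6400 → 12800.

ISO 12800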